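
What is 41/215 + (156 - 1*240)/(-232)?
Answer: 6893/12470 ≈ 0.55277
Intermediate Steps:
41/215 + (156 - 1*240)/(-232) = 41*(1/215) + (156 - 240)*(-1/232) = 41/215 - 84*(-1/232) = 41/215 + 21/58 = 6893/12470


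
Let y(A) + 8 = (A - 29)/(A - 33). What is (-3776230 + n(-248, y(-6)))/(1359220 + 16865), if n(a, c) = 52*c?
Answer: -11329798/4128255 ≈ -2.7445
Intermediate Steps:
y(A) = -8 + (-29 + A)/(-33 + A) (y(A) = -8 + (A - 29)/(A - 33) = -8 + (-29 + A)/(-33 + A))
(-3776230 + n(-248, y(-6)))/(1359220 + 16865) = (-3776230 + 52*((235 - 7*(-6))/(-33 - 6)))/(1359220 + 16865) = (-3776230 + 52*((235 + 42)/(-39)))/1376085 = (-3776230 + 52*(-1/39*277))*(1/1376085) = (-3776230 + 52*(-277/39))*(1/1376085) = (-3776230 - 1108/3)*(1/1376085) = -11329798/3*1/1376085 = -11329798/4128255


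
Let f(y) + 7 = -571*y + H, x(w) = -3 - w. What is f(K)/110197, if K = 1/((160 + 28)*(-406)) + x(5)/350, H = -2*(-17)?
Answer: 76440411/210277915400 ≈ 0.00036352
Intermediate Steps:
H = 34
K = -43641/1908200 (K = 1/((160 + 28)*(-406)) + (-3 - 1*5)/350 = -1/406/188 + (-3 - 5)*(1/350) = (1/188)*(-1/406) - 8*1/350 = -1/76328 - 4/175 = -43641/1908200 ≈ -0.022870)
f(y) = 27 - 571*y (f(y) = -7 + (-571*y + 34) = -7 + (34 - 571*y) = 27 - 571*y)
f(K)/110197 = (27 - 571*(-43641/1908200))/110197 = (27 + 24919011/1908200)*(1/110197) = (76440411/1908200)*(1/110197) = 76440411/210277915400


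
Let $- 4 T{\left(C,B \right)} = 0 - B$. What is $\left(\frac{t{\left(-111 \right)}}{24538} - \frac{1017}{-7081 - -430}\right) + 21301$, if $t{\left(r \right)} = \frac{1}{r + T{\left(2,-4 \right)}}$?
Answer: $\frac{43261814732573}{2030961184} \approx 21301.0$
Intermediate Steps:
$T{\left(C,B \right)} = \frac{B}{4}$ ($T{\left(C,B \right)} = - \frac{0 - B}{4} = - \frac{\left(-1\right) B}{4} = \frac{B}{4}$)
$t{\left(r \right)} = \frac{1}{-1 + r}$ ($t{\left(r \right)} = \frac{1}{r + \frac{1}{4} \left(-4\right)} = \frac{1}{r - 1} = \frac{1}{-1 + r}$)
$\left(\frac{t{\left(-111 \right)}}{24538} - \frac{1017}{-7081 - -430}\right) + 21301 = \left(\frac{1}{\left(-1 - 111\right) 24538} - \frac{1017}{-7081 - -430}\right) + 21301 = \left(\frac{1}{-112} \cdot \frac{1}{24538} - \frac{1017}{-7081 + 430}\right) + 21301 = \left(\left(- \frac{1}{112}\right) \frac{1}{24538} - \frac{1017}{-6651}\right) + 21301 = \left(- \frac{1}{2748256} - - \frac{113}{739}\right) + 21301 = \left(- \frac{1}{2748256} + \frac{113}{739}\right) + 21301 = \frac{310552189}{2030961184} + 21301 = \frac{43261814732573}{2030961184}$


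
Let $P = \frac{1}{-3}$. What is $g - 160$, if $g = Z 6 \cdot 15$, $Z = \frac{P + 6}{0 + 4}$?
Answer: $- \frac{65}{2} \approx -32.5$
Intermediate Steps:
$P = - \frac{1}{3} \approx -0.33333$
$Z = \frac{17}{12}$ ($Z = \frac{- \frac{1}{3} + 6}{0 + 4} = \frac{17}{3 \cdot 4} = \frac{17}{3} \cdot \frac{1}{4} = \frac{17}{12} \approx 1.4167$)
$g = \frac{255}{2}$ ($g = \frac{17}{12} \cdot 6 \cdot 15 = \frac{17}{2} \cdot 15 = \frac{255}{2} \approx 127.5$)
$g - 160 = \frac{255}{2} - 160 = - \frac{65}{2}$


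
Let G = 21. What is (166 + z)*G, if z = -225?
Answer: -1239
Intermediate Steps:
(166 + z)*G = (166 - 225)*21 = -59*21 = -1239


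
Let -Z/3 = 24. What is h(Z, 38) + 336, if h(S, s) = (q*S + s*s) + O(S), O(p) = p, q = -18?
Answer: 3004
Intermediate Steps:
Z = -72 (Z = -3*24 = -72)
h(S, s) = s² - 17*S (h(S, s) = (-18*S + s*s) + S = (-18*S + s²) + S = (s² - 18*S) + S = s² - 17*S)
h(Z, 38) + 336 = (38² - 17*(-72)) + 336 = (1444 + 1224) + 336 = 2668 + 336 = 3004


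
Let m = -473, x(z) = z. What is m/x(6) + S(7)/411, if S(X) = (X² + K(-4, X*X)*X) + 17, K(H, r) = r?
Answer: -63983/822 ≈ -77.838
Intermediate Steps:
S(X) = 17 + X² + X³ (S(X) = (X² + (X*X)*X) + 17 = (X² + X²*X) + 17 = (X² + X³) + 17 = 17 + X² + X³)
m/x(6) + S(7)/411 = -473/6 + (17 + 7² + 7³)/411 = -473*⅙ + (17 + 49 + 343)*(1/411) = -473/6 + 409*(1/411) = -473/6 + 409/411 = -63983/822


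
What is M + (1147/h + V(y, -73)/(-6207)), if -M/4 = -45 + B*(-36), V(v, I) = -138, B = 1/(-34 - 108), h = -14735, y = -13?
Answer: 387304805577/2164556765 ≈ 178.93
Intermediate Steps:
B = -1/142 (B = 1/(-142) = -1/142 ≈ -0.0070423)
M = 12708/71 (M = -4*(-45 - 1/142*(-36)) = -4*(-45 + 18/71) = -4*(-3177/71) = 12708/71 ≈ 178.99)
M + (1147/h + V(y, -73)/(-6207)) = 12708/71 + (1147/(-14735) - 138/(-6207)) = 12708/71 + (1147*(-1/14735) - 138*(-1/6207)) = 12708/71 + (-1147/14735 + 46/2069) = 12708/71 - 1695333/30486715 = 387304805577/2164556765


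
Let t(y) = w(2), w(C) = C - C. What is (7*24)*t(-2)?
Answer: 0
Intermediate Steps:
w(C) = 0
t(y) = 0
(7*24)*t(-2) = (7*24)*0 = 168*0 = 0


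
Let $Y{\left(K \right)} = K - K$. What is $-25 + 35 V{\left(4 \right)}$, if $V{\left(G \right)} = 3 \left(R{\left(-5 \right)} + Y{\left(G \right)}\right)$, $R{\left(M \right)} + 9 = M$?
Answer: $-1495$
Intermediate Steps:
$R{\left(M \right)} = -9 + M$
$Y{\left(K \right)} = 0$
$V{\left(G \right)} = -42$ ($V{\left(G \right)} = 3 \left(\left(-9 - 5\right) + 0\right) = 3 \left(-14 + 0\right) = 3 \left(-14\right) = -42$)
$-25 + 35 V{\left(4 \right)} = -25 + 35 \left(-42\right) = -25 - 1470 = -1495$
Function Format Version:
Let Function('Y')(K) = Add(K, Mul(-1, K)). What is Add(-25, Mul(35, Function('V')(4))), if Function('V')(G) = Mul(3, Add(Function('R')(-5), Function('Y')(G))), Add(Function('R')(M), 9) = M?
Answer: -1495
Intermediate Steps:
Function('R')(M) = Add(-9, M)
Function('Y')(K) = 0
Function('V')(G) = -42 (Function('V')(G) = Mul(3, Add(Add(-9, -5), 0)) = Mul(3, Add(-14, 0)) = Mul(3, -14) = -42)
Add(-25, Mul(35, Function('V')(4))) = Add(-25, Mul(35, -42)) = Add(-25, -1470) = -1495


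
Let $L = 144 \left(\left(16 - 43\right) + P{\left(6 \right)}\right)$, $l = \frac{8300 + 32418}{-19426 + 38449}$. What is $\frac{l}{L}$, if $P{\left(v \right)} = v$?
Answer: $- \frac{20359}{28762776} \approx -0.00070782$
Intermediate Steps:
$l = \frac{40718}{19023} \approx 2.1405$
$L = -3024$ ($L = 144 \left(\left(16 - 43\right) + 6\right) = 144 \left(-27 + 6\right) = 144 \left(-21\right) = -3024$)
$\frac{l}{L} = \frac{40718}{19023 \left(-3024\right)} = \frac{40718}{19023} \left(- \frac{1}{3024}\right) = - \frac{20359}{28762776}$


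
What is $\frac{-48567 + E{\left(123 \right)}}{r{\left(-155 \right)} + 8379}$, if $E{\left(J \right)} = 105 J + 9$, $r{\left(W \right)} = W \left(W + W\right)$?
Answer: $- \frac{35643}{56429} \approx -0.63164$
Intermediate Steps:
$r{\left(W \right)} = 2 W^{2}$ ($r{\left(W \right)} = W 2 W = 2 W^{2}$)
$E{\left(J \right)} = 9 + 105 J$
$\frac{-48567 + E{\left(123 \right)}}{r{\left(-155 \right)} + 8379} = \frac{-48567 + \left(9 + 105 \cdot 123\right)}{2 \left(-155\right)^{2} + 8379} = \frac{-48567 + \left(9 + 12915\right)}{2 \cdot 24025 + 8379} = \frac{-48567 + 12924}{48050 + 8379} = - \frac{35643}{56429}$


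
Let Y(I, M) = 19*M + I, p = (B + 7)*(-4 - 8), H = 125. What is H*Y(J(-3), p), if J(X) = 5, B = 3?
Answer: -284375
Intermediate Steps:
p = -120 (p = (3 + 7)*(-4 - 8) = 10*(-12) = -120)
Y(I, M) = I + 19*M
H*Y(J(-3), p) = 125*(5 + 19*(-120)) = 125*(5 - 2280) = 125*(-2275) = -284375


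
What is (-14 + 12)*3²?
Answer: -18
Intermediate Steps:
(-14 + 12)*3² = -2*9 = -18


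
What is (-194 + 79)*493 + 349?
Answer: -56346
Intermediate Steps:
(-194 + 79)*493 + 349 = -115*493 + 349 = -56695 + 349 = -56346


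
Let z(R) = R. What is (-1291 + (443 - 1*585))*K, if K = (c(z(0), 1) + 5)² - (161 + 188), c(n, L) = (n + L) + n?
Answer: 448529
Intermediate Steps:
c(n, L) = L + 2*n (c(n, L) = (L + n) + n = L + 2*n)
K = -313 (K = ((1 + 2*0) + 5)² - (161 + 188) = ((1 + 0) + 5)² - 1*349 = (1 + 5)² - 349 = 6² - 349 = 36 - 349 = -313)
(-1291 + (443 - 1*585))*K = (-1291 + (443 - 1*585))*(-313) = (-1291 + (443 - 585))*(-313) = (-1291 - 142)*(-313) = -1433*(-313) = 448529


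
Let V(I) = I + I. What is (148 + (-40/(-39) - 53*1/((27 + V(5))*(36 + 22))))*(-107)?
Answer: -1334341895/83694 ≈ -15943.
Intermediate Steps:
V(I) = 2*I
(148 + (-40/(-39) - 53*1/((27 + V(5))*(36 + 22))))*(-107) = (148 + (-40/(-39) - 53*1/((27 + 2*5)*(36 + 22))))*(-107) = (148 + (-40*(-1/39) - 53*1/(58*(27 + 10))))*(-107) = (148 + (40/39 - 53/(58*37)))*(-107) = (148 + (40/39 - 53/2146))*(-107) = (148 + 83773/83694)*(-107) = (12470485/83694)*(-107) = -1334341895/83694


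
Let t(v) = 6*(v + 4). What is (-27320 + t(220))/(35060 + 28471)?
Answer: -25976/63531 ≈ -0.40887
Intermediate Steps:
t(v) = 24 + 6*v (t(v) = 6*(4 + v) = 24 + 6*v)
(-27320 + t(220))/(35060 + 28471) = (-27320 + (24 + 6*220))/(35060 + 28471) = (-27320 + (24 + 1320))/63531 = (-27320 + 1344)*(1/63531) = -25976*1/63531 = -25976/63531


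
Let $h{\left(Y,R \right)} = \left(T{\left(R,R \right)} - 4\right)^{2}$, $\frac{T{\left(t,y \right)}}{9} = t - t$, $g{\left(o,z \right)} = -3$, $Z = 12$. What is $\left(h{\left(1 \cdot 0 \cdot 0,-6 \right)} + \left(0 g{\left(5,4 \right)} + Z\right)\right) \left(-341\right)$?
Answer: $-9548$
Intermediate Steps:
$T{\left(t,y \right)} = 0$ ($T{\left(t,y \right)} = 9 \left(t - t\right) = 9 \cdot 0 = 0$)
$h{\left(Y,R \right)} = 16$ ($h{\left(Y,R \right)} = \left(0 - 4\right)^{2} = \left(-4\right)^{2} = 16$)
$\left(h{\left(1 \cdot 0 \cdot 0,-6 \right)} + \left(0 g{\left(5,4 \right)} + Z\right)\right) \left(-341\right) = \left(16 + \left(0 \left(-3\right) + 12\right)\right) \left(-341\right) = \left(16 + \left(0 + 12\right)\right) \left(-341\right) = \left(16 + 12\right) \left(-341\right) = 28 \left(-341\right) = -9548$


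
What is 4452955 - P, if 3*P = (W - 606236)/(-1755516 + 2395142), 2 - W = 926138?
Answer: 4272339458431/959439 ≈ 4.4530e+6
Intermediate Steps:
W = -926136 (W = 2 - 1*926138 = 2 - 926138 = -926136)
P = -766186/959439 (P = ((-926136 - 606236)/(-1755516 + 2395142))/3 = (-1532372/639626)/3 = (-1532372*1/639626)/3 = (⅓)*(-766186/319813) = -766186/959439 ≈ -0.79858)
4452955 - P = 4452955 - 1*(-766186/959439) = 4452955 + 766186/959439 = 4272339458431/959439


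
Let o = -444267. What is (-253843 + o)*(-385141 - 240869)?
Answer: 437023841100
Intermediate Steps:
(-253843 + o)*(-385141 - 240869) = (-253843 - 444267)*(-385141 - 240869) = -698110*(-626010) = 437023841100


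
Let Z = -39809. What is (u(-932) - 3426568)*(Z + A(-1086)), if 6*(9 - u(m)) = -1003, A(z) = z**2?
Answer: -23428029541037/6 ≈ -3.9047e+12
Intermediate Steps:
u(m) = 1057/6 (u(m) = 9 - 1/6*(-1003) = 9 + 1003/6 = 1057/6)
(u(-932) - 3426568)*(Z + A(-1086)) = (1057/6 - 3426568)*(-39809 + (-1086)**2) = -20558351*(-39809 + 1179396)/6 = -20558351/6*1139587 = -23428029541037/6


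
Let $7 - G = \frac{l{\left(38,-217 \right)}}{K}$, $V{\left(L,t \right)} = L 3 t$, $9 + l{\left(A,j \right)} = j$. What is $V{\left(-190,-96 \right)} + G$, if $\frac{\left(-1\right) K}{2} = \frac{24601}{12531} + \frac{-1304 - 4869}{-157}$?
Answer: $\frac{4444497759469}{81216220} \approx 54724.0$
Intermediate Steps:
$l{\left(A,j \right)} = -9 + j$
$K = - \frac{162432440}{1967367}$ ($K = - 2 \left(\frac{24601}{12531} + \frac{-1304 - 4869}{-157}\right) = - 2 \left(24601 \cdot \frac{1}{12531} - - \frac{6173}{157}\right) = - 2 \left(\frac{24601}{12531} + \frac{6173}{157}\right) = \left(-2\right) \frac{81216220}{1967367} = - \frac{162432440}{1967367} \approx -82.563$)
$V{\left(L,t \right)} = 3 L t$
$G = \frac{346201069}{81216220}$ ($G = 7 - \frac{-9 - 217}{- \frac{162432440}{1967367}} = 7 - \left(-226\right) \left(- \frac{1967367}{162432440}\right) = 7 - \frac{222312471}{81216220} = \frac{346201069}{81216220} \approx 4.2627$)
$V{\left(-190,-96 \right)} + G = 3 \left(-190\right) \left(-96\right) + \frac{346201069}{81216220} = 54720 + \frac{346201069}{81216220} = \frac{4444497759469}{81216220}$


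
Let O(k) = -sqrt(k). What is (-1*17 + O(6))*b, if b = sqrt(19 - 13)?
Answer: -6 - 17*sqrt(6) ≈ -47.641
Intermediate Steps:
b = sqrt(6) ≈ 2.4495
(-1*17 + O(6))*b = (-1*17 - sqrt(6))*sqrt(6) = (-17 - sqrt(6))*sqrt(6) = sqrt(6)*(-17 - sqrt(6))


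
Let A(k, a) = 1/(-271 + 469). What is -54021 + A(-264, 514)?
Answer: -10696157/198 ≈ -54021.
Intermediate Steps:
A(k, a) = 1/198
-54021 + A(-264, 514) = -54021 + 1/198 = -10696157/198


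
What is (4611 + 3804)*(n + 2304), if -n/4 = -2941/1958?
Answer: 1730045970/89 ≈ 1.9439e+7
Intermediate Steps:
n = 5882/979 (n = -(-11764)/1958 = -4*(-2941/1958) = 5882/979 ≈ 6.0082)
(4611 + 3804)*(n + 2304) = (4611 + 3804)*(5882/979 + 2304) = 8415*(2261498/979) = 1730045970/89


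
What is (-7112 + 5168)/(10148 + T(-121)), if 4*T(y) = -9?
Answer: -7776/40583 ≈ -0.19161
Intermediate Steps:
T(y) = -9/4 (T(y) = (¼)*(-9) = -9/4)
(-7112 + 5168)/(10148 + T(-121)) = (-7112 + 5168)/(10148 - 9/4) = -1944/40583/4 = -1944*4/40583 = -7776/40583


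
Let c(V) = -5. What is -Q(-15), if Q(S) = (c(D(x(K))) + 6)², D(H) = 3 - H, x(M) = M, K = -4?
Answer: -1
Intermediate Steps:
Q(S) = 1 (Q(S) = (-5 + 6)² = 1² = 1)
-Q(-15) = -1*1 = -1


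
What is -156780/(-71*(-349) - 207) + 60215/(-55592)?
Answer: -2548829185/341501656 ≈ -7.4636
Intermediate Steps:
-156780/(-71*(-349) - 207) + 60215/(-55592) = -156780/(24779 - 207) + 60215*(-1/55592) = -156780/24572 - 60215/55592 = -156780*1/24572 - 60215/55592 = -39195/6143 - 60215/55592 = -2548829185/341501656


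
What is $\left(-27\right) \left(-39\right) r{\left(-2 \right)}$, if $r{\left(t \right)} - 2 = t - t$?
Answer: $2106$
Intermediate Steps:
$r{\left(t \right)} = 2$ ($r{\left(t \right)} = 2 + \left(t - t\right) = 2 + 0 = 2$)
$\left(-27\right) \left(-39\right) r{\left(-2 \right)} = \left(-27\right) \left(-39\right) 2 = 1053 \cdot 2 = 2106$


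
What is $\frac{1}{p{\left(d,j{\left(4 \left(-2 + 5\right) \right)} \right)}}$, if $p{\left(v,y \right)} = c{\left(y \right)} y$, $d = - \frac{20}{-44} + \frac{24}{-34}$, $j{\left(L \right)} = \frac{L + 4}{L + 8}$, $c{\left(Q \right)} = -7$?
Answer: $- \frac{5}{28} \approx -0.17857$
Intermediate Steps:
$j{\left(L \right)} = \frac{4 + L}{8 + L}$
$d = - \frac{47}{187}$ ($d = \left(-20\right) \left(- \frac{1}{44}\right) + 24 \left(- \frac{1}{34}\right) = \frac{5}{11} - \frac{12}{17} = - \frac{47}{187} \approx -0.25134$)
$p{\left(v,y \right)} = - 7 y$
$\frac{1}{p{\left(d,j{\left(4 \left(-2 + 5\right) \right)} \right)}} = \frac{1}{\left(-7\right) \frac{4 + 4 \left(-2 + 5\right)}{8 + 4 \left(-2 + 5\right)}} = \frac{1}{\left(-7\right) \frac{4 + 4 \cdot 3}{8 + 4 \cdot 3}} = \frac{1}{\left(-7\right) \frac{4 + 12}{8 + 12}} = \frac{1}{\left(-7\right) \frac{1}{20} \cdot 16} = \frac{1}{\left(-7\right) \frac{4}{5}} = \frac{1}{- \frac{28}{5}} = - \frac{5}{28}$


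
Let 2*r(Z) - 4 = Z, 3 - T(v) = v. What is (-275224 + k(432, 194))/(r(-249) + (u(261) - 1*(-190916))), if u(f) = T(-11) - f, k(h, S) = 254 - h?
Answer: -550804/381093 ≈ -1.4453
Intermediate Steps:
T(v) = 3 - v
r(Z) = 2 + Z/2
u(f) = 14 - f (u(f) = (3 - 1*(-11)) - f = (3 + 11) - f = 14 - f)
(-275224 + k(432, 194))/(r(-249) + (u(261) - 1*(-190916))) = (-275224 + (254 - 1*432))/((2 + (½)*(-249)) + ((14 - 1*261) - 1*(-190916))) = (-275224 + (254 - 432))/((2 - 249/2) + ((14 - 261) + 190916)) = (-275224 - 178)/(-245/2 + (-247 + 190916)) = -275402/(-245/2 + 190669) = -275402/381093/2 = -275402*2/381093 = -550804/381093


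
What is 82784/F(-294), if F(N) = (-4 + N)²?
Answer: 20696/22201 ≈ 0.93221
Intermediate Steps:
82784/F(-294) = 82784/((-4 - 294)²) = 82784/((-298)²) = 82784/88804 = 82784*(1/88804) = 20696/22201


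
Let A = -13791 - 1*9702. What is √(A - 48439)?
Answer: 14*I*√367 ≈ 268.2*I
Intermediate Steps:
A = -23493 (A = -13791 - 9702 = -23493)
√(A - 48439) = √(-23493 - 48439) = √(-71932) = 14*I*√367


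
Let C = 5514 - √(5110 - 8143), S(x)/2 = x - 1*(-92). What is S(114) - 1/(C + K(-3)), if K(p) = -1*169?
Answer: 11771682551/28572058 - 3*I*√337/28572058 ≈ 412.0 - 1.9275e-6*I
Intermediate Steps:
S(x) = 184 + 2*x (S(x) = 2*(x - 1*(-92)) = 2*(x + 92) = 2*(92 + x) = 184 + 2*x)
K(p) = -169
C = 5514 - 3*I*√337 (C = 5514 - √(-3033) = 5514 - 3*I*√337 ≈ 5514.0 - 55.073*I)
S(114) - 1/(C + K(-3)) = (184 + 2*114) - 1/((5514 - 3*I*√337) - 169) = (184 + 228) - 1/(5345 - 3*I*√337) = 412 - 1/(5345 - 3*I*√337)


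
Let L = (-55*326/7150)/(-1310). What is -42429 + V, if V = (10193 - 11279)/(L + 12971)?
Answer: -15620702962559/368160271 ≈ -42429.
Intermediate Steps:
L = 163/85150 (L = -17930*1/7150*(-1/1310) = -163/65*(-1/1310) = 163/85150 ≈ 0.0019143)
V = -30824300/368160271 (V = (10193 - 11279)/(163/85150 + 12971) = -1086/1104480813/85150 = -1086*85150/1104480813 = -30824300/368160271 ≈ -0.083725)
-42429 + V = -42429 - 30824300/368160271 = -15620702962559/368160271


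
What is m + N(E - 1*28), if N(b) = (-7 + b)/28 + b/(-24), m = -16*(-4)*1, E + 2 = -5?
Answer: 1535/24 ≈ 63.958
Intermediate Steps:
E = -7 (E = -2 - 5 = -7)
m = 64 (m = 64*1 = 64)
N(b) = -¼ - b/168 (N(b) = (-7 + b)*(1/28) + b*(-1/24) = (-¼ + b/28) - b/24 = -¼ - b/168)
m + N(E - 1*28) = 64 + (-¼ - (-7 - 1*28)/168) = 64 + (-¼ - (-7 - 28)/168) = 64 + (-¼ - 1/168*(-35)) = 64 + (-¼ + 5/24) = 64 - 1/24 = 1535/24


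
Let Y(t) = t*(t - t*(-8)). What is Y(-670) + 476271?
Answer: 4516371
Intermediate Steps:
Y(t) = 9*t² (Y(t) = t*(t + 8*t) = t*(9*t) = 9*t²)
Y(-670) + 476271 = 9*(-670)² + 476271 = 9*448900 + 476271 = 4040100 + 476271 = 4516371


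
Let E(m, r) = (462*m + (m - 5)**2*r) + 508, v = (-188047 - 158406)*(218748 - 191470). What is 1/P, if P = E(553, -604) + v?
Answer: -1/9631672556 ≈ -1.0382e-10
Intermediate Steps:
v = -9450544934 (v = -346453*27278 = -9450544934)
E(m, r) = 508 + 462*m + r*(-5 + m)**2 (E(m, r) = (462*m + (-5 + m)**2*r) + 508 = (462*m + r*(-5 + m)**2) + 508 = 508 + 462*m + r*(-5 + m)**2)
P = -9631672556 (P = (508 + 462*553 - 604*(-5 + 553)**2) - 9450544934 = (508 + 255486 - 604*548**2) - 9450544934 = (508 + 255486 - 604*300304) - 9450544934 = (508 + 255486 - 181383616) - 9450544934 = -181127622 - 9450544934 = -9631672556)
1/P = 1/(-9631672556) = -1/9631672556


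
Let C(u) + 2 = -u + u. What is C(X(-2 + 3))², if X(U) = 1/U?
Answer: 4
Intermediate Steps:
X(U) = 1/U
C(u) = -2 (C(u) = -2 + (-u + u) = -2 + 0 = -2)
C(X(-2 + 3))² = (-2)² = 4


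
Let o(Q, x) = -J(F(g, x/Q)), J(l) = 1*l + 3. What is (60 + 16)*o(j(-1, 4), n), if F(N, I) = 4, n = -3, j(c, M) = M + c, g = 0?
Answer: -532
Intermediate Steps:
J(l) = 3 + l (J(l) = l + 3 = 3 + l)
o(Q, x) = -7 (o(Q, x) = -(3 + 4) = -1*7 = -7)
(60 + 16)*o(j(-1, 4), n) = (60 + 16)*(-7) = 76*(-7) = -532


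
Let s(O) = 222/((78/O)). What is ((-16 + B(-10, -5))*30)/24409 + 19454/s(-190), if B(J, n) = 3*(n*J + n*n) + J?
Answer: -3065557909/85797635 ≈ -35.730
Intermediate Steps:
s(O) = 37*O/13 (s(O) = 222*(O/78) = 37*O/13)
B(J, n) = J + 3*n**2 + 3*J*n (B(J, n) = 3*(J*n + n**2) + J = 3*(n**2 + J*n) + J = (3*n**2 + 3*J*n) + J = J + 3*n**2 + 3*J*n)
((-16 + B(-10, -5))*30)/24409 + 19454/s(-190) = ((-16 + (-10 + 3*(-5)**2 + 3*(-10)*(-5)))*30)/24409 + 19454/(((37/13)*(-190))) = ((-16 + (-10 + 3*25 + 150))*30)*(1/24409) + 19454/(-7030/13) = ((-16 + (-10 + 75 + 150))*30)*(1/24409) + 19454*(-13/7030) = ((-16 + 215)*30)*(1/24409) - 126451/3515 = (199*30)*(1/24409) - 126451/3515 = 5970*(1/24409) - 126451/3515 = 5970/24409 - 126451/3515 = -3065557909/85797635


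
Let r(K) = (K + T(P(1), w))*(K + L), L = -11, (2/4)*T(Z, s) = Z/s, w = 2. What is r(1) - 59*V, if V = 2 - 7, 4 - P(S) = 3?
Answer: 275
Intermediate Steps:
P(S) = 1 (P(S) = 4 - 1*3 = 4 - 3 = 1)
T(Z, s) = 2*Z/s (T(Z, s) = 2*(Z/s) = 2*Z/s)
V = -5
r(K) = (1 + K)*(-11 + K) (r(K) = (K + 2*1/2)*(K - 11) = (K + 2*1*(½))*(-11 + K) = (K + 1)*(-11 + K) = (1 + K)*(-11 + K))
r(1) - 59*V = (-11 + 1² - 10*1) - 59*(-5) = (-11 + 1 - 10) + 295 = -20 + 295 = 275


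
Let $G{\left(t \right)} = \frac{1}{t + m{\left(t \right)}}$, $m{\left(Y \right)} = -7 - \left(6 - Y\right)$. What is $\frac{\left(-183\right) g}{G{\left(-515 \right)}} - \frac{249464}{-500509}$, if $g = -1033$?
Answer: $- \frac{98684196598129}{500509} \approx -1.9717 \cdot 10^{8}$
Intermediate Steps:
$m{\left(Y \right)} = -13 + Y$ ($m{\left(Y \right)} = -7 + \left(-6 + Y\right) = -13 + Y$)
$G{\left(t \right)} = \frac{1}{-13 + 2 t}$ ($G{\left(t \right)} = \frac{1}{t + \left(-13 + t\right)} = \frac{1}{-13 + 2 t}$)
$\frac{\left(-183\right) g}{G{\left(-515 \right)}} - \frac{249464}{-500509} = \frac{\left(-183\right) \left(-1033\right)}{\frac{1}{-13 + 2 \left(-515\right)}} - \frac{249464}{-500509} = \frac{189039}{\frac{1}{-13 - 1030}} - - \frac{249464}{500509} = \frac{189039}{\frac{1}{-1043}} + \frac{249464}{500509} = \frac{189039}{- \frac{1}{1043}} + \frac{249464}{500509} = 189039 \left(-1043\right) + \frac{249464}{500509} = -197167677 + \frac{249464}{500509} = - \frac{98684196598129}{500509}$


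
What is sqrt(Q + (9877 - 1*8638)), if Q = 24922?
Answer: sqrt(26161) ≈ 161.74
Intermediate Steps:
sqrt(Q + (9877 - 1*8638)) = sqrt(24922 + (9877 - 1*8638)) = sqrt(24922 + (9877 - 8638)) = sqrt(24922 + 1239) = sqrt(26161)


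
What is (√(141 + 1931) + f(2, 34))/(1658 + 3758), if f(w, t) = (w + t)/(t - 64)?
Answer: -3/13540 + √518/2708 ≈ 0.0081830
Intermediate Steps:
f(w, t) = (t + w)/(-64 + t)
(√(141 + 1931) + f(2, 34))/(1658 + 3758) = (√(141 + 1931) + (34 + 2)/(-64 + 34))/(1658 + 3758) = (√2072 + 36/(-30))/5416 = (2*√518 - 1/30*36)*(1/5416) = (2*√518 - 6/5)*(1/5416) = (-6/5 + 2*√518)*(1/5416) = -3/13540 + √518/2708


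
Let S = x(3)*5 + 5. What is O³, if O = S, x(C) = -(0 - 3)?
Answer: 8000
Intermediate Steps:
x(C) = 3 (x(C) = -1*(-3) = 3)
S = 20 (S = 3*5 + 5 = 15 + 5 = 20)
O = 20
O³ = 20³ = 8000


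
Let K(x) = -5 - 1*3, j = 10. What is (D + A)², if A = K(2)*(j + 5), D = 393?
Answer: 74529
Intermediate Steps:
K(x) = -8 (K(x) = -5 - 3 = -8)
A = -120 (A = -8*(10 + 5) = -8*15 = -120)
(D + A)² = (393 - 120)² = 273² = 74529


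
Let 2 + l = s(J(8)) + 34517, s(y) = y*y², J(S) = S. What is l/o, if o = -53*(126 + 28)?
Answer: -35027/8162 ≈ -4.2915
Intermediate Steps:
o = -8162 (o = -53*154 = -8162)
s(y) = y³
l = 35027 (l = -2 + (8³ + 34517) = -2 + (512 + 34517) = -2 + 35029 = 35027)
l/o = 35027/(-8162) = 35027*(-1/8162) = -35027/8162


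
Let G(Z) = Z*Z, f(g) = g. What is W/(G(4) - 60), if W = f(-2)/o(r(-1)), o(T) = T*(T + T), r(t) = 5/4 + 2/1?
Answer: 4/1859 ≈ 0.0021517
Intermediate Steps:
r(t) = 13/4 (r(t) = 5*(¼) + 2*1 = 5/4 + 2 = 13/4)
o(T) = 2*T² (o(T) = T*(2*T) = 2*T²)
W = -16/169 (W = -2/(2*(13/4)²) = -2/(2*(169/16)) = -2/169/8 = -2*8/169 = -16/169 ≈ -0.094675)
G(Z) = Z²
W/(G(4) - 60) = -16/(169*(4² - 60)) = -16/(169*(16 - 60)) = -16/169/(-44) = -16/169*(-1/44) = 4/1859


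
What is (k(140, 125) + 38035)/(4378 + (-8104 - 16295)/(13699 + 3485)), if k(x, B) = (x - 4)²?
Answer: 323809568/25069051 ≈ 12.917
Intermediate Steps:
k(x, B) = (-4 + x)²
(k(140, 125) + 38035)/(4378 + (-8104 - 16295)/(13699 + 3485)) = ((-4 + 140)² + 38035)/(4378 + (-8104 - 16295)/(13699 + 3485)) = (136² + 38035)/(4378 - 24399/17184) = (18496 + 38035)/(4378 - 24399*1/17184) = 56531/(4378 - 8133/5728) = 56531/(25069051/5728) = 56531*(5728/25069051) = 323809568/25069051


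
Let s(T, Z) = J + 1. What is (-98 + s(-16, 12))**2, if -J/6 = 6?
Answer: 17689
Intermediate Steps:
J = -36 (J = -6*6 = -36)
s(T, Z) = -35 (s(T, Z) = -36 + 1 = -35)
(-98 + s(-16, 12))**2 = (-98 - 35)**2 = (-133)**2 = 17689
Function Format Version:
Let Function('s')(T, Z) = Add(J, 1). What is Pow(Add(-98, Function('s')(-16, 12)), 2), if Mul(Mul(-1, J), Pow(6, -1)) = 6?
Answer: 17689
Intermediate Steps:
J = -36 (J = Mul(-6, 6) = -36)
Function('s')(T, Z) = -35 (Function('s')(T, Z) = Add(-36, 1) = -35)
Pow(Add(-98, Function('s')(-16, 12)), 2) = Pow(Add(-98, -35), 2) = Pow(-133, 2) = 17689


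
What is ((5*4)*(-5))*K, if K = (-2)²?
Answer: -400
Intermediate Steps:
K = 4
((5*4)*(-5))*K = ((5*4)*(-5))*4 = (20*(-5))*4 = -100*4 = -400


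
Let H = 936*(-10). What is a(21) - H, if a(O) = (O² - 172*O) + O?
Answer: 6210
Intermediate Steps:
H = -9360
a(O) = O² - 171*O
a(21) - H = 21*(-171 + 21) - 1*(-9360) = 21*(-150) + 9360 = -3150 + 9360 = 6210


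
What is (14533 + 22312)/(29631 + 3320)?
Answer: 36845/32951 ≈ 1.1182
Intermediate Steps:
(14533 + 22312)/(29631 + 3320) = 36845/32951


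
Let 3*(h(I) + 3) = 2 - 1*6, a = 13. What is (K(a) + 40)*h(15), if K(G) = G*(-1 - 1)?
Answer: -182/3 ≈ -60.667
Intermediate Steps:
h(I) = -13/3 (h(I) = -3 + (2 - 1*6)/3 = -3 + (2 - 6)/3 = -3 + (⅓)*(-4) = -3 - 4/3 = -13/3)
K(G) = -2*G (K(G) = G*(-2) = -2*G)
(K(a) + 40)*h(15) = (-2*13 + 40)*(-13/3) = (-26 + 40)*(-13/3) = 14*(-13/3) = -182/3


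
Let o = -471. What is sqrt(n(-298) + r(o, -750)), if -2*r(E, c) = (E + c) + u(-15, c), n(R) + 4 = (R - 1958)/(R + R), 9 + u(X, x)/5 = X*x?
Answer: 2*I*sqrt(152588665)/149 ≈ 165.81*I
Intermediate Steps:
u(X, x) = -45 + 5*X*x (u(X, x) = -45 + 5*(X*x) = -45 + 5*X*x)
n(R) = -4 + (-1958 + R)/(2*R) (n(R) = -4 + (R - 1958)/(R + R) = -4 + (-1958 + R)/((2*R)) = -4 + (-1958 + R)*(1/(2*R)) = -4 + (-1958 + R)/(2*R))
r(E, c) = 45/2 + 37*c - E/2 (r(E, c) = -((E + c) + (-45 + 5*(-15)*c))/2 = -((E + c) + (-45 - 75*c))/2 = -(-45 + E - 74*c)/2 = 45/2 + 37*c - E/2)
sqrt(n(-298) + r(o, -750)) = sqrt((-7/2 - 979/(-298)) + (45/2 + 37*(-750) - 1/2*(-471))) = sqrt((-7/2 - 979*(-1/298)) + (45/2 - 27750 + 471/2)) = sqrt((-7/2 + 979/298) - 27492) = sqrt(-32/149 - 27492) = sqrt(-4096340/149) = 2*I*sqrt(152588665)/149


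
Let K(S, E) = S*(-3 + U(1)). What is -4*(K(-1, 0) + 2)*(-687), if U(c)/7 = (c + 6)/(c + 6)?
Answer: -5496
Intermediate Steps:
U(c) = 7 (U(c) = 7*((c + 6)/(c + 6)) = 7*((6 + c)/(6 + c)) = 7*1 = 7)
K(S, E) = 4*S (K(S, E) = S*(-3 + 7) = S*4 = 4*S)
-4*(K(-1, 0) + 2)*(-687) = -4*(4*(-1) + 2)*(-687) = -4*(-4 + 2)*(-687) = -4*(-2)*(-687) = 8*(-687) = -5496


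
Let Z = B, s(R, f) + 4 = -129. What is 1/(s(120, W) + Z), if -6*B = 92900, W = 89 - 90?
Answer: -3/46849 ≈ -6.4036e-5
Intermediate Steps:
W = -1
s(R, f) = -133 (s(R, f) = -4 - 129 = -133)
B = -46450/3 (B = -⅙*92900 = -46450/3 ≈ -15483.)
Z = -46450/3 ≈ -15483.
1/(s(120, W) + Z) = 1/(-133 - 46450/3) = 1/(-46849/3) = -3/46849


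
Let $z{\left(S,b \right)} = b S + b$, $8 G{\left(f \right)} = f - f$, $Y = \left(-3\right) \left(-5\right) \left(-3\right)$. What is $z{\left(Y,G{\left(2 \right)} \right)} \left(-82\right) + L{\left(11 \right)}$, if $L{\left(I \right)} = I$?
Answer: $11$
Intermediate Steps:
$Y = -45$ ($Y = 15 \left(-3\right) = -45$)
$G{\left(f \right)} = 0$ ($G{\left(f \right)} = \frac{f - f}{8} = \frac{1}{8} \cdot 0 = 0$)
$z{\left(S,b \right)} = b + S b$ ($z{\left(S,b \right)} = S b + b = b + S b$)
$z{\left(Y,G{\left(2 \right)} \right)} \left(-82\right) + L{\left(11 \right)} = 0 \left(1 - 45\right) \left(-82\right) + 11 = 0 \left(-44\right) \left(-82\right) + 11 = 0 \left(-82\right) + 11 = 0 + 11 = 11$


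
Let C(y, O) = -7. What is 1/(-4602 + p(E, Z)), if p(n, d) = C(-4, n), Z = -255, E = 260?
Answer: -1/4609 ≈ -0.00021697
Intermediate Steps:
p(n, d) = -7
1/(-4602 + p(E, Z)) = 1/(-4602 - 7) = 1/(-4609) = -1/4609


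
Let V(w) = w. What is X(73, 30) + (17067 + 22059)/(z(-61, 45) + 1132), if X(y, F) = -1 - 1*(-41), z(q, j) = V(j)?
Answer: 86206/1177 ≈ 73.242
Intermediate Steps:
z(q, j) = j
X(y, F) = 40 (X(y, F) = -1 + 41 = 40)
X(73, 30) + (17067 + 22059)/(z(-61, 45) + 1132) = 40 + (17067 + 22059)/(45 + 1132) = 40 + 39126/1177 = 86206/1177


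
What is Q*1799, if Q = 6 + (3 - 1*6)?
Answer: 5397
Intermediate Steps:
Q = 3 (Q = 6 + (3 - 6) = 6 - 3 = 3)
Q*1799 = 3*1799 = 5397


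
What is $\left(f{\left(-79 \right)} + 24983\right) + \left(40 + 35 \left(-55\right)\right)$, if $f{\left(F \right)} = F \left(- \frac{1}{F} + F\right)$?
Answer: $29338$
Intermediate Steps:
$f{\left(F \right)} = F \left(F - \frac{1}{F}\right)$
$\left(f{\left(-79 \right)} + 24983\right) + \left(40 + 35 \left(-55\right)\right) = \left(\left(-1 + \left(-79\right)^{2}\right) + 24983\right) + \left(40 + 35 \left(-55\right)\right) = \left(\left(-1 + 6241\right) + 24983\right) + \left(40 - 1925\right) = \left(6240 + 24983\right) - 1885 = 31223 - 1885 = 29338$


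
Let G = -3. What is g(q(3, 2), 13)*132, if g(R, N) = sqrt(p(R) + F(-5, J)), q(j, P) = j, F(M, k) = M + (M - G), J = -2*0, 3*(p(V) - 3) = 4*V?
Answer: 0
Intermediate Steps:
p(V) = 3 + 4*V/3 (p(V) = 3 + (4*V)/3 = 3 + 4*V/3)
J = 0
F(M, k) = 3 + 2*M (F(M, k) = M + (M - 1*(-3)) = M + (M + 3) = M + (3 + M) = 3 + 2*M)
g(R, N) = sqrt(-4 + 4*R/3) (g(R, N) = sqrt((3 + 4*R/3) + (3 + 2*(-5))) = sqrt((3 + 4*R/3) + (3 - 10)) = sqrt((3 + 4*R/3) - 7) = sqrt(-4 + 4*R/3))
g(q(3, 2), 13)*132 = (2*sqrt(-9 + 3*3)/3)*132 = (2*sqrt(-9 + 9)/3)*132 = (2*sqrt(0)/3)*132 = ((2/3)*0)*132 = 0*132 = 0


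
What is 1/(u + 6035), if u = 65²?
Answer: 1/10260 ≈ 9.7466e-5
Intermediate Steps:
u = 4225
1/(u + 6035) = 1/(4225 + 6035) = 1/10260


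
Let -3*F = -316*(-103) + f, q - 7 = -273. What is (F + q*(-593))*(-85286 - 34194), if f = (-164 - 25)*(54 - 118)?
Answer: -51205543600/3 ≈ -1.7069e+10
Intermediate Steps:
q = -266 (q = 7 - 273 = -266)
f = 12096 (f = -189*(-64) = 12096)
F = -44644/3 (F = -(-316*(-103) + 12096)/3 = -(32548 + 12096)/3 = -1/3*44644 = -44644/3 ≈ -14881.)
(F + q*(-593))*(-85286 - 34194) = (-44644/3 - 266*(-593))*(-85286 - 34194) = (-44644/3 + 157738)*(-119480) = (428570/3)*(-119480) = -51205543600/3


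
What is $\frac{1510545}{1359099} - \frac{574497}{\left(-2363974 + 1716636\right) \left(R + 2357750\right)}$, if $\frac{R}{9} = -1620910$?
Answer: $\frac{3986443082512951399}{3586765810172927760} \approx 1.1114$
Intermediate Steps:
$R = -14588190$ ($R = 9 \left(-1620910\right) = -14588190$)
$\frac{1510545}{1359099} - \frac{574497}{\left(-2363974 + 1716636\right) \left(R + 2357750\right)} = \frac{1510545}{1359099} - \frac{574497}{\left(-2363974 + 1716636\right) \left(-14588190 + 2357750\right)} = 1510545 \cdot \frac{1}{1359099} - \frac{574497}{\left(-647338\right) \left(-12230440\right)} = \frac{503515}{453033} - \frac{574497}{7917228568720} = \frac{3986443082512951399}{3586765810172927760}$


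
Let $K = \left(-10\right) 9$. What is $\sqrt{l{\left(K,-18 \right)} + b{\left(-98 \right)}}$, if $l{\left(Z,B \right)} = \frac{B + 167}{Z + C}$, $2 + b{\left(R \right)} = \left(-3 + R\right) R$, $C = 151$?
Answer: $\frac{\sqrt{36832105}}{61} \approx 99.491$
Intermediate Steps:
$b{\left(R \right)} = -2 + R \left(-3 + R\right)$ ($b{\left(R \right)} = -2 + \left(-3 + R\right) R = -2 + R \left(-3 + R\right)$)
$K = -90$
$l{\left(Z,B \right)} = \frac{167 + B}{151 + Z}$ ($l{\left(Z,B \right)} = \frac{B + 167}{Z + 151} = \frac{167 + B}{151 + Z}$)
$\sqrt{l{\left(K,-18 \right)} + b{\left(-98 \right)}} = \sqrt{\frac{167 - 18}{151 - 90} - \left(-292 - 9604\right)} = \sqrt{\frac{1}{61} \cdot 149 + \left(-2 + 9604 + 294\right)} = \sqrt{\frac{1}{61} \cdot 149 + 9896} = \sqrt{\frac{149}{61} + 9896} = \sqrt{\frac{603805}{61}} = \frac{\sqrt{36832105}}{61}$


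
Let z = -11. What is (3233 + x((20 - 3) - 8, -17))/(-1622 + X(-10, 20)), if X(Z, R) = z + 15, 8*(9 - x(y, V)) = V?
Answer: -25953/12944 ≈ -2.0050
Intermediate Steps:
x(y, V) = 9 - V/8
X(Z, R) = 4 (X(Z, R) = -11 + 15 = 4)
(3233 + x((20 - 3) - 8, -17))/(-1622 + X(-10, 20)) = (3233 + (9 - ⅛*(-17)))/(-1622 + 4) = (3233 + (9 + 17/8))/(-1618) = (3233 + 89/8)*(-1/1618) = (25953/8)*(-1/1618) = -25953/12944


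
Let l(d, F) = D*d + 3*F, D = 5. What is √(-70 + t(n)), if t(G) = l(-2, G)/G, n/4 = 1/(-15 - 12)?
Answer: √2/2 ≈ 0.70711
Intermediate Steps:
n = -4/27 (n = 4/(-15 - 12) = 4/(-27) = 4*(-1/27) = -4/27 ≈ -0.14815)
l(d, F) = 3*F + 5*d (l(d, F) = 5*d + 3*F = 3*F + 5*d)
t(G) = (-10 + 3*G)/G (t(G) = (3*G + 5*(-2))/G = (3*G - 10)/G = (-10 + 3*G)/G)
√(-70 + t(n)) = √(-70 + (3 - 10/(-4/27))) = √(-70 + (3 - 10*(-27/4))) = √(-70 + (3 + 135/2)) = √(-70 + 141/2) = √(½) = √2/2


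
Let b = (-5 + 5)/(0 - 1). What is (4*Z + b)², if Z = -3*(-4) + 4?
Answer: 4096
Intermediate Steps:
b = 0 (b = 0/(-1) = 0*(-1) = 0)
Z = 16 (Z = 12 + 4 = 16)
(4*Z + b)² = (4*16 + 0)² = (64 + 0)² = 64² = 4096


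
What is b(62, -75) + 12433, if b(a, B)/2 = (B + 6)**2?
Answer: 21955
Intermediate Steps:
b(a, B) = 2*(6 + B)**2 (b(a, B) = 2*(B + 6)**2 = 2*(6 + B)**2)
b(62, -75) + 12433 = 2*(6 - 75)**2 + 12433 = 2*(-69)**2 + 12433 = 2*4761 + 12433 = 9522 + 12433 = 21955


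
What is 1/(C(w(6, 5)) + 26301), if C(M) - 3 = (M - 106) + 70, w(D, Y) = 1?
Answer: 1/26269 ≈ 3.8068e-5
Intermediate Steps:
C(M) = -33 + M (C(M) = 3 + ((M - 106) + 70) = 3 + ((-106 + M) + 70) = 3 + (-36 + M) = -33 + M)
1/(C(w(6, 5)) + 26301) = 1/((-33 + 1) + 26301) = 1/(-32 + 26301) = 1/26269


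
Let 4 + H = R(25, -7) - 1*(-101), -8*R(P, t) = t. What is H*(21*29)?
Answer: 476847/8 ≈ 59606.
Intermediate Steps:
R(P, t) = -t/8
H = 783/8 (H = -4 + (-⅛*(-7) - 1*(-101)) = -4 + (7/8 + 101) = -4 + 815/8 = 783/8 ≈ 97.875)
H*(21*29) = 783*(21*29)/8 = (783/8)*609 = 476847/8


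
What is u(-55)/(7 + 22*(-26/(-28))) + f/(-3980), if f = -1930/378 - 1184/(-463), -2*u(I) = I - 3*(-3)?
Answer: 4676296259/5572445760 ≈ 0.83918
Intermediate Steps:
u(I) = -9/2 - I/2 (u(I) = -(I - 3*(-3))/2 = -(I + 9)/2 = -(9 + I)/2 = -9/2 - I/2)
f = -223019/87507 (f = -1930*1/378 - 1184*(-1/463) = -965/189 + 1184/463 = -223019/87507 ≈ -2.5486)
u(-55)/(7 + 22*(-26/(-28))) + f/(-3980) = (-9/2 - 1/2*(-55))/(7 + 22*(-26/(-28))) - 223019/87507/(-3980) = (-9/2 + 55/2)/(7 + 22*(-26*(-1/28))) - 223019/87507*(-1/3980) = 23/(7 + 22*(13/14)) + 223019/348277860 = 23/(7 + 143/7) + 223019/348277860 = 23/(192/7) + 223019/348277860 = 23*(7/192) + 223019/348277860 = 161/192 + 223019/348277860 = 4676296259/5572445760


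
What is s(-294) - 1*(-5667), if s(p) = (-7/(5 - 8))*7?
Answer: 17050/3 ≈ 5683.3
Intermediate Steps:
s(p) = 49/3 (s(p) = (-7/(-3))*7 = -⅓*(-7)*7 = (7/3)*7 = 49/3)
s(-294) - 1*(-5667) = 49/3 - 1*(-5667) = 49/3 + 5667 = 17050/3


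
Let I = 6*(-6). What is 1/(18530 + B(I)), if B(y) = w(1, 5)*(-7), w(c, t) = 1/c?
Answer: 1/18523 ≈ 5.3987e-5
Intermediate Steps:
I = -36
B(y) = -7 (B(y) = -7/1 = 1*(-7) = -7)
1/(18530 + B(I)) = 1/(18530 - 7) = 1/18523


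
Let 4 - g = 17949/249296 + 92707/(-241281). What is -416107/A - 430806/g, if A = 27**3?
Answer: -510156425398422948497/5105421502014681 ≈ -99925.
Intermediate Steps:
A = 19683
g = 259382284307/60150388176 (g = 4 - (17949/249296 + 92707/(-241281)) = 4 - (17949*(1/249296) + 92707*(-1/241281)) = 4 - (17949/249296 - 92707/241281) = 4 - 1*(-18780731603/60150388176) = 4 + 18780731603/60150388176 = 259382284307/60150388176 ≈ 4.3122)
-416107/A - 430806/g = -416107/19683 - 430806/259382284307/60150388176 = -416107*1/19683 - 430806*60150388176/259382284307 = -416107/19683 - 25913148128549856/259382284307 = -510156425398422948497/5105421502014681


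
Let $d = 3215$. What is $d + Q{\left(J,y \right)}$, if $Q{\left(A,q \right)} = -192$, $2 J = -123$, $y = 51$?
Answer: $3023$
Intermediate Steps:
$J = - \frac{123}{2}$ ($J = \frac{1}{2} \left(-123\right) = - \frac{123}{2} \approx -61.5$)
$d + Q{\left(J,y \right)} = 3215 - 192 = 3023$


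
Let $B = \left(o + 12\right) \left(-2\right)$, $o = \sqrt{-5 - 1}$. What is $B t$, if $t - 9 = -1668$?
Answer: $39816 + 3318 i \sqrt{6} \approx 39816.0 + 8127.4 i$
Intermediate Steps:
$o = i \sqrt{6}$ ($o = \sqrt{-6} = i \sqrt{6} \approx 2.4495 i$)
$t = -1659$ ($t = 9 - 1668 = -1659$)
$B = -24 - 2 i \sqrt{6}$ ($B = \left(i \sqrt{6} + 12\right) \left(-2\right) = \left(12 + i \sqrt{6}\right) \left(-2\right) = -24 - 2 i \sqrt{6} \approx -24.0 - 4.899 i$)
$B t = \left(-24 - 2 i \sqrt{6}\right) \left(-1659\right) = 39816 + 3318 i \sqrt{6}$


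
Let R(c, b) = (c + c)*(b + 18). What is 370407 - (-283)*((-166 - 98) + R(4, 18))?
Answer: 377199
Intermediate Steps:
R(c, b) = 2*c*(18 + b) (R(c, b) = (2*c)*(18 + b) = 2*c*(18 + b))
370407 - (-283)*((-166 - 98) + R(4, 18)) = 370407 - (-283)*((-166 - 98) + 2*4*(18 + 18)) = 370407 - (-283)*(-264 + 2*4*36) = 370407 - (-283)*(-264 + 288) = 370407 - (-283)*24 = 370407 - 1*(-6792) = 370407 + 6792 = 377199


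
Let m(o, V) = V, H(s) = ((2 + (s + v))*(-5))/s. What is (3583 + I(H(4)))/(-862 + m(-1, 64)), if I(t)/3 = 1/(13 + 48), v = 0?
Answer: -109283/24339 ≈ -4.4900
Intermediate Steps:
H(s) = (-10 - 5*s)/s (H(s) = ((2 + (s + 0))*(-5))/s = ((2 + s)*(-5))/s = (-10 - 5*s)/s)
I(t) = 3/61 (I(t) = 3/(13 + 48) = 3/61)
(3583 + I(H(4)))/(-862 + m(-1, 64)) = (3583 + 3/61)/(-862 + 64) = (218566/61)/(-798) = (218566/61)*(-1/798) = -109283/24339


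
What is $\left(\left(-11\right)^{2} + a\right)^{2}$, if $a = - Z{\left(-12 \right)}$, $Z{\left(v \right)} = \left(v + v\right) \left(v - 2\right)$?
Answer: $46225$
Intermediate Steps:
$Z{\left(v \right)} = 2 v \left(-2 + v\right)$
$a = -336$ ($a = - 2 \left(-12\right) \left(-2 - 12\right) = - 2 \left(-12\right) \left(-14\right) = \left(-1\right) 336 = -336$)
$\left(\left(-11\right)^{2} + a\right)^{2} = \left(\left(-11\right)^{2} - 336\right)^{2} = \left(121 - 336\right)^{2} = \left(-215\right)^{2} = 46225$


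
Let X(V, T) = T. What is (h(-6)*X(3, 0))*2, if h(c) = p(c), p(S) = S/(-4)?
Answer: 0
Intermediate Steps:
p(S) = -S/4 (p(S) = S*(-¼) = -S/4)
h(c) = -c/4
(h(-6)*X(3, 0))*2 = (-¼*(-6)*0)*2 = ((3/2)*0)*2 = 0*2 = 0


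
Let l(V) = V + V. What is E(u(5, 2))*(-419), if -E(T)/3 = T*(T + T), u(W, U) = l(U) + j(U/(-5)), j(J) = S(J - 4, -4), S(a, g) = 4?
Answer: 160896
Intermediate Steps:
j(J) = 4
l(V) = 2*V
u(W, U) = 4 + 2*U (u(W, U) = 2*U + 4 = 4 + 2*U)
E(T) = -6*T**2 (E(T) = -3*T*(T + T) = -3*T*2*T = -6*T**2)
E(u(5, 2))*(-419) = -6*(4 + 2*2)**2*(-419) = -6*(4 + 4)**2*(-419) = -6*8**2*(-419) = -6*64*(-419) = -384*(-419) = 160896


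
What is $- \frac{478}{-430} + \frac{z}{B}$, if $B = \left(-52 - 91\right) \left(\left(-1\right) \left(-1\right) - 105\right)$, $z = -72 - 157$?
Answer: $\frac{3505173}{3197480} \approx 1.0962$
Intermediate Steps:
$z = -229$ ($z = -72 - 157 = -229$)
$B = 14872$ ($B = - 143 \left(1 - 105\right) = \left(-143\right) \left(-104\right) = 14872$)
$- \frac{478}{-430} + \frac{z}{B} = - \frac{478}{-430} - \frac{229}{14872} = \left(-478\right) \left(- \frac{1}{430}\right) - \frac{229}{14872} = \frac{239}{215} - \frac{229}{14872} = \frac{3505173}{3197480}$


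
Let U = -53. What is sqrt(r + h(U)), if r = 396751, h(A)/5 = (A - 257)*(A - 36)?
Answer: sqrt(534701) ≈ 731.23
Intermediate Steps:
h(A) = 5*(-257 + A)*(-36 + A) (h(A) = 5*((A - 257)*(A - 36)) = 5*((-257 + A)*(-36 + A)) = 5*(-257 + A)*(-36 + A))
sqrt(r + h(U)) = sqrt(396751 + (46260 - 1465*(-53) + 5*(-53)**2)) = sqrt(396751 + (46260 + 77645 + 5*2809)) = sqrt(396751 + (46260 + 77645 + 14045)) = sqrt(396751 + 137950) = sqrt(534701)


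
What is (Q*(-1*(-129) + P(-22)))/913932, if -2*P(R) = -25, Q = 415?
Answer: 117445/1827864 ≈ 0.064253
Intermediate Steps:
P(R) = 25/2 (P(R) = -½*(-25) = 25/2)
(Q*(-1*(-129) + P(-22)))/913932 = (415*(-1*(-129) + 25/2))/913932 = (415*(129 + 25/2))*(1/913932) = (415*(283/2))*(1/913932) = (117445/2)*(1/913932) = 117445/1827864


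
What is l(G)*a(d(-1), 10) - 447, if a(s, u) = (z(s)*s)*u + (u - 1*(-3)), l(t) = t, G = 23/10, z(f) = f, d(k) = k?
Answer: -3941/10 ≈ -394.10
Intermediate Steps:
G = 23/10 (G = 23*(1/10) = 23/10 ≈ 2.3000)
a(s, u) = 3 + u + u*s**2 (a(s, u) = (s*s)*u + (u - 1*(-3)) = s**2*u + (u + 3) = u*s**2 + (3 + u) = 3 + u + u*s**2)
l(G)*a(d(-1), 10) - 447 = 23*(3 + 10 + 10*(-1)**2)/10 - 447 = 23*(3 + 10 + 10*1)/10 - 447 = 23*(3 + 10 + 10)/10 - 447 = (23/10)*23 - 447 = 529/10 - 447 = -3941/10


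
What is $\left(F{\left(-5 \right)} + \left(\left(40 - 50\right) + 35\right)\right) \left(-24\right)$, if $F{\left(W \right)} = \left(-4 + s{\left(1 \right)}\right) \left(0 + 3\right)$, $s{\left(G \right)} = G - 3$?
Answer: $-168$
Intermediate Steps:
$s{\left(G \right)} = -3 + G$ ($s{\left(G \right)} = G - 3 = -3 + G$)
$F{\left(W \right)} = -18$ ($F{\left(W \right)} = \left(-4 + \left(-3 + 1\right)\right) \left(0 + 3\right) = \left(-4 - 2\right) 3 = \left(-6\right) 3 = -18$)
$\left(F{\left(-5 \right)} + \left(\left(40 - 50\right) + 35\right)\right) \left(-24\right) = \left(-18 + \left(\left(40 - 50\right) + 35\right)\right) \left(-24\right) = \left(-18 + \left(-10 + 35\right)\right) \left(-24\right) = \left(-18 + 25\right) \left(-24\right) = 7 \left(-24\right) = -168$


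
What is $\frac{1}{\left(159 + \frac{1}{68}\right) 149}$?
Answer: $\frac{68}{1611137} \approx 4.2206 \cdot 10^{-5}$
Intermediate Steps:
$\frac{1}{\left(159 + \frac{1}{68}\right) 149} = \frac{1}{\frac{10813}{68} \cdot 149} = \frac{1}{\frac{1611137}{68}} = \frac{68}{1611137}$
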